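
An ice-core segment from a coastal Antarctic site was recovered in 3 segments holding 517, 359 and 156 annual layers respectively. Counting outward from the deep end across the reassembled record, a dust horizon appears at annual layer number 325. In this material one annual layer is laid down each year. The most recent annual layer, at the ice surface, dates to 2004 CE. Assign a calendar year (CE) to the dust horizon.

1297 CE

Total annual layers = 517 + 359 + 156 = 1032.
1032 − 325 = 707 annual layers lie beyond the dust horizon toward the ice surface.
The annual layer at the ice surface is 2004 CE, so the dust horizon dates to 2004 − 707 = 1297 CE.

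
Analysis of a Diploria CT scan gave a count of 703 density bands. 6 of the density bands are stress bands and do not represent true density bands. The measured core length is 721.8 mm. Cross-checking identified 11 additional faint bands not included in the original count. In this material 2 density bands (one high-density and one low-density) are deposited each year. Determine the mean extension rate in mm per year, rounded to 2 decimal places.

2.04 mm per year

Correcting the raw count gives 703 − 6 + 11 = 708 true density bands.
Dividing by 2 density bands per year: 708 / 2 = 354 years.
Extension rate ≈ 721.8 / 354 = 2.04 mm per year.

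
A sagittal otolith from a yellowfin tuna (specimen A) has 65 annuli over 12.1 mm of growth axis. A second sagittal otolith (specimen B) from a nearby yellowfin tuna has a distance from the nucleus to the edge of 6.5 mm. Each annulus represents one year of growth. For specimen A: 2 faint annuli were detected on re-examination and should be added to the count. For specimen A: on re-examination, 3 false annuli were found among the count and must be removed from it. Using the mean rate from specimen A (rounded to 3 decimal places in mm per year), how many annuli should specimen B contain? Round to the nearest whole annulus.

Specimen A: adjusted count: 65 − 3 + 2 = 64 annuli.
A: 12.1 mm over 64 years gives 12.1 / 64 ≈ 0.189 mm/yr.
For B, 6.5 / 0.189 = 34.39 years ≈ 34 annuli.

34 annuli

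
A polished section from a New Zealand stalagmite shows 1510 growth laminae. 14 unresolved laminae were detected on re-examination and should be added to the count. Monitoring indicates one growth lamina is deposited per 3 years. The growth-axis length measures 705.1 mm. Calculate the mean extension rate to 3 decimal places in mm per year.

0.154 mm per year

Correcting the raw count gives 1510 + 14 = 1524 true growth laminae.
Multiplying by 3 years per growth lamina: 1524 × 3 = 4572 years.
Mean rate = 705.1 mm / 4572 years ≈ 0.154 mm per year.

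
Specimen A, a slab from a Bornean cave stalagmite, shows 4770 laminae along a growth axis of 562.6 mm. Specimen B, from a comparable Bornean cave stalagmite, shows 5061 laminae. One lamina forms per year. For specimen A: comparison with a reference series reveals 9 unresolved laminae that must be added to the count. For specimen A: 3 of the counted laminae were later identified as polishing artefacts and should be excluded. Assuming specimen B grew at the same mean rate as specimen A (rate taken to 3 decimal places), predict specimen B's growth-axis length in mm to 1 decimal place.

Specimen A: true lamina count = 4770 − 3 + 9 = 4776.
A: Mean rate = 562.6 mm / 4776 years ≈ 0.118 mm/year.
Length of B = 0.118 × 5061 = 597.2 mm.

597.2 mm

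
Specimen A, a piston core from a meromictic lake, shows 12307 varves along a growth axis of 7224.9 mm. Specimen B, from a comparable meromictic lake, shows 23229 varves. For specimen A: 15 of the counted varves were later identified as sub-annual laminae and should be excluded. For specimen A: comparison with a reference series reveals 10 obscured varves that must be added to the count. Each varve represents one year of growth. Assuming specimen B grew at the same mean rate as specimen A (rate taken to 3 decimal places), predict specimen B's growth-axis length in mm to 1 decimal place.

13635.4 mm

Specimen A: correcting the raw count gives 12307 − 15 + 10 = 12302 true varves.
A: Mean rate = 7224.9 mm / 12302 years ≈ 0.587 mm per year.
For B, 0.587 mm/year × 23229 years = 13635.4 mm.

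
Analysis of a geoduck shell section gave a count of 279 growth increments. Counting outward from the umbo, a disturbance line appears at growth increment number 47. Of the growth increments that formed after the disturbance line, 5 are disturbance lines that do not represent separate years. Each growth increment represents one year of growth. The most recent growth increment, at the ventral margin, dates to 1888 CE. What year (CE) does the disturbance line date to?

1661 CE

The disturbance line sits at growth increment 47 from the umbo, so 279 − 47 = 232 growth increments formed after it.
232 − 5 false = 227 true growth increments after the disturbance line.
1888 − 227 = 1661 CE.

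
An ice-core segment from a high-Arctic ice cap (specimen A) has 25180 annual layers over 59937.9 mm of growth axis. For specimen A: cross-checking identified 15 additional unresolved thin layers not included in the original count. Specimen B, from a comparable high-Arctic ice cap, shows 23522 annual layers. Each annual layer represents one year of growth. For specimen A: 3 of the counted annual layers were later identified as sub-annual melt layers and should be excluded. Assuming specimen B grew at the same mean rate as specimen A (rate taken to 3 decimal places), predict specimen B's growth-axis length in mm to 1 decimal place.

55958.8 mm

Specimen A: adjusted count: 25180 − 3 + 15 = 25192 annual layers.
A: 59937.9 mm over 25192 years gives 59937.9 / 25192 ≈ 2.379 mm per year.
Length of B = 2.379 × 23522 = 55958.8 mm.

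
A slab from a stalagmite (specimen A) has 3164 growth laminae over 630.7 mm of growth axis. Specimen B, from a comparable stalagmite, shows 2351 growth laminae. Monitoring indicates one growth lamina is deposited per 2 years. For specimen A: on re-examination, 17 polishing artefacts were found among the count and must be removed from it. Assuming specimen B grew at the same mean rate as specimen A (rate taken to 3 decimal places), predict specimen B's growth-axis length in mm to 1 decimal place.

470.2 mm

Specimen A: after corrections the count is 3164 − 17 = 3147 growth laminae.
Specimen A: 3147 growth laminae at 2 years each span 3147 × 2 = 6294 years.
A: 630.7 mm over 6294 years gives 630.7 / 6294 ≈ 0.100 mm/yr.
Specimen B: multiplying by 2 years per growth lamina: 2351 × 2 = 4702 years. Length of B = 0.100 × 4702 = 470.2 mm.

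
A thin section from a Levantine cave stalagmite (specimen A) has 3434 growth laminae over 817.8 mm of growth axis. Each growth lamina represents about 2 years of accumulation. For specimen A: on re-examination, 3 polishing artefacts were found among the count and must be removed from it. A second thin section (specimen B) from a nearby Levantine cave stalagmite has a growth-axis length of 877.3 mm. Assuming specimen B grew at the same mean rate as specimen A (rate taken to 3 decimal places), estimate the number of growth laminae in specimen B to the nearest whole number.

3686 growth laminae

Specimen A: after corrections the count is 3434 − 3 = 3431 growth laminae.
Specimen A: multiplying by 2 years per growth lamina: 3431 × 2 = 6862 years.
A: Mean rate = 817.8 mm / 6862 years ≈ 0.119 mm/year.
B spans 877.3 / 0.119 = 7372.27 years; at 2 years per growth lamina that is 7372.27 / 2 ≈ 3686 growth laminae.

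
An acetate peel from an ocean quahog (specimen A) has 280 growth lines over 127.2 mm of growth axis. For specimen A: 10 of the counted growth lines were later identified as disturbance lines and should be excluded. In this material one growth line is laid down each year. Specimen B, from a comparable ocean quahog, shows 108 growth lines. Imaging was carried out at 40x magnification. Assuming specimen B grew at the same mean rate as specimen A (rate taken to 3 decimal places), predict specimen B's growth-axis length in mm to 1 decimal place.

Specimen A: correcting the raw count gives 280 − 10 = 270 true growth lines.
A: 127.2 mm over 270 years gives 127.2 / 270 ≈ 0.471 mm per year.
B's length ≈ 0.471 × 108 = 50.9 mm.

50.9 mm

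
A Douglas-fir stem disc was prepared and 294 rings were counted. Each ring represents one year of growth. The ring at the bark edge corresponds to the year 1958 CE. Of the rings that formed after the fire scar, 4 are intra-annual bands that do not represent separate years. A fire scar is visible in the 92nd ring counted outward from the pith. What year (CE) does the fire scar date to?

1760 CE

294 − 92 = 202 rings lie beyond the fire scar toward the bark edge.
Removing the 4 false rings leaves 202 − 4 = 198 true rings beyond the fire scar.
1958 − 198 = 1760 CE.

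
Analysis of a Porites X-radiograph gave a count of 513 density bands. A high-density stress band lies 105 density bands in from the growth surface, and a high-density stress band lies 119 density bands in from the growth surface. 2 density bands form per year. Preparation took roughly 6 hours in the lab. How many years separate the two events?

7 yr

Separation: 119 − 105 = 14 density bands.
Dividing by 2 density bands per year: 14 / 2 = 7 years.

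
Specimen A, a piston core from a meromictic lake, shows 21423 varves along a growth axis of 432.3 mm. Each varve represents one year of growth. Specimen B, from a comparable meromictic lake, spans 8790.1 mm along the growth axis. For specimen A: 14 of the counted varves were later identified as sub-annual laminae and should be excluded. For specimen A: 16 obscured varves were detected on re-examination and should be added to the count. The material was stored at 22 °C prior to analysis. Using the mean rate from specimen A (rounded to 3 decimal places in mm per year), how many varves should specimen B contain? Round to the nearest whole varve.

Specimen A: correcting the raw count gives 21423 − 14 + 16 = 21425 true varves.
A: 432.3 mm over 21425 years gives 432.3 / 21425 ≈ 0.020 mm/yr.
Specimen B: 8790.1 mm / 0.020 mm per year = 439505.00 years ≈ 439505 varves.

439505 varves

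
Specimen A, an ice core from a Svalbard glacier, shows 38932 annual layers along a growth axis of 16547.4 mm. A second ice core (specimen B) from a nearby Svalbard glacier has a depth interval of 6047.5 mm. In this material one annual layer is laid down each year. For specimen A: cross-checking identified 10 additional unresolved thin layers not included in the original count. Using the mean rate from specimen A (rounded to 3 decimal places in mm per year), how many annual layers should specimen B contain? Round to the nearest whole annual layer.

Specimen A: true annual layer count = 38932 + 10 = 38942.
A: Mean rate = 16547.4 mm / 38942 years ≈ 0.425 mm per year.
Specimen B: 6047.5 mm / 0.425 mm per year = 14229.41 years ≈ 14229 annual layers.

14229 annual layers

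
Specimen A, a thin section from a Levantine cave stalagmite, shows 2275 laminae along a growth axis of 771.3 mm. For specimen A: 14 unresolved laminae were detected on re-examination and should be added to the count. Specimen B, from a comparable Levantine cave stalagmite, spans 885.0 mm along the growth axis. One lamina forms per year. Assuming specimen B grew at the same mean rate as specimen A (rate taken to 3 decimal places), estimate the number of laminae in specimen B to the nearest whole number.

Specimen A: after corrections the count is 2275 + 14 = 2289 laminae.
A: 771.3 mm over 2289 years gives 771.3 / 2289 ≈ 0.337 mm/yr.
For B, 885.0 / 0.337 = 2626.11 years ≈ 2626 laminae.

2626 laminae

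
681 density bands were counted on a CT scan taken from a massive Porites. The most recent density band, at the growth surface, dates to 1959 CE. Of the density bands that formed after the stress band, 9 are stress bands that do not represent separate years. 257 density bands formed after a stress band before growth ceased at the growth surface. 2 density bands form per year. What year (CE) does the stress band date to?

1835 CE

There are 257 density bands younger than the stress band.
257 − 9 false = 248 true density bands after the stress band.
With 2 density bands per year, 248 / 2 = 124 years.
1959 − 124 = 1835 CE.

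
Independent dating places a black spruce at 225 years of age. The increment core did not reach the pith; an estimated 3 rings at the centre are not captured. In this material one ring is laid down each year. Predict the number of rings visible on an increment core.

Expected rings over 225 years: 225.
225 − 3 missed = 222 rings expected in the prepared section.

222 rings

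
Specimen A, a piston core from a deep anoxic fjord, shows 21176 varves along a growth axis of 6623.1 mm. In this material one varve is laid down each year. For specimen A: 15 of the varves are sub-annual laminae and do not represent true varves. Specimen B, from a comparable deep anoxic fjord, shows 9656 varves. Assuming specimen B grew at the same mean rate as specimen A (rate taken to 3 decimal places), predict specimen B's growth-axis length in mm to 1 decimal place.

Specimen A: correcting the raw count gives 21176 − 15 = 21161 true varves.
A: Mean rate = 6623.1 mm / 21161 years ≈ 0.313 mm/yr.
For B, 0.313 mm/year × 9656 years = 3022.3 mm.

3022.3 mm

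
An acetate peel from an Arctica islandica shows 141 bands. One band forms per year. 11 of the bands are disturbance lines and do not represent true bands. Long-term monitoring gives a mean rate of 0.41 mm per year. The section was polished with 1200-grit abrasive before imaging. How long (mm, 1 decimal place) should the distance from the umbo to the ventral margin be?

53.3 mm

Correcting the raw count gives 141 − 11 = 130 true bands.
130 years at 0.41 mm/year gives 0.41 × 130 = 53.3 mm.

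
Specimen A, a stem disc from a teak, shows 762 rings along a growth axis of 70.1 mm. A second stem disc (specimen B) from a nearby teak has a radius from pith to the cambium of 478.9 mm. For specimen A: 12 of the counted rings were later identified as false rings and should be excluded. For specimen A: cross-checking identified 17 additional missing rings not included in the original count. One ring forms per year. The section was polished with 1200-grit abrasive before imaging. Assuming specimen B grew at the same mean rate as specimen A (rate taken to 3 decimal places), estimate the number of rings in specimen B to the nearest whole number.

5263 rings

Specimen A: after corrections the count is 762 − 12 + 17 = 767 rings.
A: 70.1 mm over 767 years gives 70.1 / 767 ≈ 0.091 mm per year.
Specimen B: 478.9 mm / 0.091 mm per year = 5262.64 years ≈ 5263 rings.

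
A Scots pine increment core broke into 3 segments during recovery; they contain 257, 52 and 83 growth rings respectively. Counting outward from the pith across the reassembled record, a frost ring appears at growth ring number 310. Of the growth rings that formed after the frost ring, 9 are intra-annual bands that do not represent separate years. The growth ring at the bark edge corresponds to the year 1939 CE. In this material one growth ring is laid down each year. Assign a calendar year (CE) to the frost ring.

1866 CE

Total growth rings = 257 + 52 + 83 = 392.
392 − 310 = 82 growth rings lie beyond the frost ring toward the bark edge.
Excluding 9 false growth rings: 82 − 9 = 73.
The growth ring at the bark edge is 1939 CE, so the frost ring dates to 1939 − 73 = 1866 CE.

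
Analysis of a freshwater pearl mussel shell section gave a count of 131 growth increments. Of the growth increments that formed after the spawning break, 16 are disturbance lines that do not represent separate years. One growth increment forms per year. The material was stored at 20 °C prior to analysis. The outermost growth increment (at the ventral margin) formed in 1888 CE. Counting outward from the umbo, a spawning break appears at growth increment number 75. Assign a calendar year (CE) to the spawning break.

1848 CE

131 − 75 = 56 growth increments lie beyond the spawning break toward the ventral margin.
Removing the 16 false growth increments leaves 56 − 16 = 40 true growth increments beyond the spawning break.
The growth increment at the ventral margin is 1888 CE, so the spawning break dates to 1888 − 40 = 1848 CE.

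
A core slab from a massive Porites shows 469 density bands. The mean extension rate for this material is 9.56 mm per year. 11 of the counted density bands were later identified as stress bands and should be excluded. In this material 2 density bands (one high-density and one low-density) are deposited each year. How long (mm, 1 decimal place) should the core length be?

2189.2 mm

After corrections the count is 469 − 11 = 458 density bands.
Dividing by 2 density bands per year: 458 / 2 = 229 years.
Length ≈ 9.56 × 229 = 2189.2 mm.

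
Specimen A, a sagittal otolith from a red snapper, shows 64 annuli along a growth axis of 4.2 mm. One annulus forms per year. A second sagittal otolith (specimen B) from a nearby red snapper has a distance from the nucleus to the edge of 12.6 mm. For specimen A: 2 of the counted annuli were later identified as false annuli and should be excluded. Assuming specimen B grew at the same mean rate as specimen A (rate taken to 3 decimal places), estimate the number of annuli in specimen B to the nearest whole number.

185 annuli

Specimen A: adjusted count: 64 − 2 = 62 annuli.
A: Mean rate = 4.2 mm / 62 years ≈ 0.068 mm/yr.
For B, 12.6 / 0.068 = 185.29 years ≈ 185 annuli.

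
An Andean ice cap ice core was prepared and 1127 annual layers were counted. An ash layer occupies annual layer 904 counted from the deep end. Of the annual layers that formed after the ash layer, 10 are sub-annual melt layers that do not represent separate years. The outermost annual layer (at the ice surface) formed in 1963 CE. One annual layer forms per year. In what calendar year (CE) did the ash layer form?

1127 − 904 = 223 annual layers lie beyond the ash layer toward the ice surface.
Excluding 10 false annual layers: 223 − 10 = 213.
The annual layer at the ice surface is 1963 CE, so the ash layer dates to 1963 − 213 = 1750 CE.

1750 CE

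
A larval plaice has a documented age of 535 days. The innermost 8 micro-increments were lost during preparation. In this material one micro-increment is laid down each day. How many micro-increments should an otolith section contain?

527 micro-increments

At one micro-increment per day, 535 days correspond to 535 micro-increments.
535 − 8 missed = 527 micro-increments expected in the prepared section.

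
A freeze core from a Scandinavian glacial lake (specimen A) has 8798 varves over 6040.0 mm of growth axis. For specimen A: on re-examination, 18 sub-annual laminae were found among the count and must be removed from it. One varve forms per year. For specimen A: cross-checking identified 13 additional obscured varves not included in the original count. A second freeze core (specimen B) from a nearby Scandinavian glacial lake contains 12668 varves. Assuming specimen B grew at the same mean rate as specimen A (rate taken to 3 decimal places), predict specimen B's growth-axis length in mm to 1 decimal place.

8702.9 mm

Specimen A: true varve count = 8798 − 18 + 13 = 8793.
A: Mean rate = 6040.0 mm / 8793 years ≈ 0.687 mm per year.
For B, 0.687 mm/year × 12668 years = 8702.9 mm.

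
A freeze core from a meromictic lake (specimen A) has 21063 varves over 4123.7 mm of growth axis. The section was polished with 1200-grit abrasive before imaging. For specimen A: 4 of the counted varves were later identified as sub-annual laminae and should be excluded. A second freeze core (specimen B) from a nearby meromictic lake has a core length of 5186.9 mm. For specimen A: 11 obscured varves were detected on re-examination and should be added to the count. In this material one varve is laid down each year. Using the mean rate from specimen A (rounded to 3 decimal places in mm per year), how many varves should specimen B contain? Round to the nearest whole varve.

26464 varves

Specimen A: adjusted count: 21063 − 4 + 11 = 21070 varves.
A: 4123.7 mm over 21070 years gives 4123.7 / 21070 ≈ 0.196 mm per year.
For B, 5186.9 / 0.196 = 26463.78 years ≈ 26464 varves.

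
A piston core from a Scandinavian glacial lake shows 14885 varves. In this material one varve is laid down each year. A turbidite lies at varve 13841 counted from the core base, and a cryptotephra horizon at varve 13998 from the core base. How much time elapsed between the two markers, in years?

157 yr

Separation: 13998 − 13841 = 157 varves.
One varve per year makes the interval 157 years.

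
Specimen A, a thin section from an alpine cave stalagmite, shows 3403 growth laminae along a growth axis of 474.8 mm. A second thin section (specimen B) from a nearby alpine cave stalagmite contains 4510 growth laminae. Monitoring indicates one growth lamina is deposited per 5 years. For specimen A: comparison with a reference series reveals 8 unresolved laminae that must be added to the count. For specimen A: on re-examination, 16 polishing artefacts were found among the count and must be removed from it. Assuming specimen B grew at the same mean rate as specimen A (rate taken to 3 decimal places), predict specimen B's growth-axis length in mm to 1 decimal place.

631.4 mm

Specimen A: correcting the raw count gives 3403 − 16 + 8 = 3395 true growth laminae.
Specimen A: at 5 years per growth lamina, 3395 × 5 = 16975 years.
A: 474.8 mm over 16975 years gives 474.8 / 16975 ≈ 0.028 mm per year.
Specimen B: at 5 years per growth lamina, 4510 × 5 = 22550 years. For B, 0.028 mm/year × 22550 years = 631.4 mm.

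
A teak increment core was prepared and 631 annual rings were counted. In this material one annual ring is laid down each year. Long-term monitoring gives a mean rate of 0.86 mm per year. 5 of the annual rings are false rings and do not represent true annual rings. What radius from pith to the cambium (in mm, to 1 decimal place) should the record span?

538.4 mm

Correcting the raw count gives 631 − 5 = 626 true annual rings.
Predicted length = 0.86 mm/year × 626 years = 538.4 mm.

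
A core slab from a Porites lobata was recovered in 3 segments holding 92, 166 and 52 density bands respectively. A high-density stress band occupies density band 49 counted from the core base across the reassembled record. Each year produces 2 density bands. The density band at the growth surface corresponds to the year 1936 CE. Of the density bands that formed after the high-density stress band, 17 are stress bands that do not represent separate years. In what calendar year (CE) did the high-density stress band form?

Total density bands = 92 + 166 + 52 = 310.
310 − 49 = 261 density bands lie beyond the high-density stress band toward the growth surface.
261 − 17 false = 244 true density bands after the high-density stress band.
244 density bands at 2 per year is 244 / 2 = 122 years.
Counting back 122 years from 1936 CE places the high-density stress band in 1936 − 122 = 1814 CE.

1814 CE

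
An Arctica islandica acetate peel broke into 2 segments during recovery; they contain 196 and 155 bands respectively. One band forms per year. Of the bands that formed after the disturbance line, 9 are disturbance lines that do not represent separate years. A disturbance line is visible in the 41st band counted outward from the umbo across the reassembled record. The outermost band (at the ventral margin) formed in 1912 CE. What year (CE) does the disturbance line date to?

1611 CE

Total bands = 196 + 155 = 351.
The disturbance line sits at band 41 from the umbo, so 351 − 41 = 310 bands formed after it.
Excluding 9 false bands: 310 − 9 = 301.
Counting back 301 years from 1912 CE places the disturbance line in 1912 − 301 = 1611 CE.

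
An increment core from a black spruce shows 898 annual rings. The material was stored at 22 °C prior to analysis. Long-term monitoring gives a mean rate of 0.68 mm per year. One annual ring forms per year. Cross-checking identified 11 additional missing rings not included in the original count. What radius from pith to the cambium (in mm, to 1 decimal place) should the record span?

618.1 mm

After corrections the count is 898 + 11 = 909 annual rings.
Predicted length = 0.68 mm/year × 909 years = 618.1 mm.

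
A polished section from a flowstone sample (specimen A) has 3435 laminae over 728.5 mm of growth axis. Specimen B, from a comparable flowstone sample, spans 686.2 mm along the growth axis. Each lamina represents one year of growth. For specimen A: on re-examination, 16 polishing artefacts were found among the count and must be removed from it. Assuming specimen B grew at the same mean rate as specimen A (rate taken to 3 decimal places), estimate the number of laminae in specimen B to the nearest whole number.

Specimen A: correcting the raw count gives 3435 − 16 = 3419 true laminae.
A: Mean rate = 728.5 mm / 3419 years ≈ 0.213 mm/year.
For B, 686.2 / 0.213 = 3221.60 years ≈ 3222 laminae.

3222 laminae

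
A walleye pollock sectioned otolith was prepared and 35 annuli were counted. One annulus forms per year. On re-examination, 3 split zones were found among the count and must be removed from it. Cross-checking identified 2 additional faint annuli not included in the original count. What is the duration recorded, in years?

Adjusted count: 35 − 3 + 2 = 34 annuli.
At one annulus per year, that is 34 years.

34 years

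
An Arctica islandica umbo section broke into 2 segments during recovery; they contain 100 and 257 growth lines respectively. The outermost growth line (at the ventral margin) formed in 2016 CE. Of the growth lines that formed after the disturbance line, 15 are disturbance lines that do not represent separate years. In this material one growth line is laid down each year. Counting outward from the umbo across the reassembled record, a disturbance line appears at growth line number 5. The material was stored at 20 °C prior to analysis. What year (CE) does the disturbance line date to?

Total growth lines = 100 + 257 = 357.
Between growth line 5 and the ventral margin there are 357 − 5 = 352 growth lines.
Removing the 15 false growth lines leaves 352 − 15 = 337 true growth lines beyond the disturbance line.
The growth line at the ventral margin is 2016 CE, so the disturbance line dates to 2016 − 337 = 1679 CE.

1679 CE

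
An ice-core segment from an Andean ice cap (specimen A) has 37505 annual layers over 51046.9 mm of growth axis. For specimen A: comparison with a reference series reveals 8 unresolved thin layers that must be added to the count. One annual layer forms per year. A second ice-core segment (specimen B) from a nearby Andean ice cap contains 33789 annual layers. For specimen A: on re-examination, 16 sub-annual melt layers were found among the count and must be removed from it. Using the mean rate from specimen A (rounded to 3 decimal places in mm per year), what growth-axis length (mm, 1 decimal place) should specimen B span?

45986.8 mm

Specimen A: after corrections the count is 37505 − 16 + 8 = 37497 annual layers.
A: Extension rate ≈ 51046.9 / 37497 = 1.361 mm/year.
For B, 1.361 mm/year × 33789 years = 45986.8 mm.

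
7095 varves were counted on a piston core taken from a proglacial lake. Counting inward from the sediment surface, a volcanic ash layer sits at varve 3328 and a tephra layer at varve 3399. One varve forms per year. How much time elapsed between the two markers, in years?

71 yr

The two markers are separated by 3399 − 3328 = 71 varves.
One varve per year makes the interval 71 years.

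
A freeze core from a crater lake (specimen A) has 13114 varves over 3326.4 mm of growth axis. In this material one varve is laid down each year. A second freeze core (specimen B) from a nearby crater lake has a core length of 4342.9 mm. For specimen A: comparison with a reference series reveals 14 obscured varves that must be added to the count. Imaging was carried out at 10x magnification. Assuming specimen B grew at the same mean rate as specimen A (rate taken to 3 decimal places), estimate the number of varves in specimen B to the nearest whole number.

Specimen A: after corrections the count is 13114 + 14 = 13128 varves.
A: Extension rate ≈ 3326.4 / 13128 = 0.253 mm per year.
For B, 4342.9 / 0.253 = 17165.61 years ≈ 17166 varves.

17166 varves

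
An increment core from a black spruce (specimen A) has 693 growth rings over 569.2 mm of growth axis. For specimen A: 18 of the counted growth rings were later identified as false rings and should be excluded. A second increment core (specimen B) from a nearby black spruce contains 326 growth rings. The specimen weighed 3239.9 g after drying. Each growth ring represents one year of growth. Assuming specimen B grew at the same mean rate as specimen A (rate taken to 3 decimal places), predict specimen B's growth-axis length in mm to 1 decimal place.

Specimen A: true growth ring count = 693 − 18 = 675.
A: 569.2 mm over 675 years gives 569.2 / 675 ≈ 0.843 mm per year.
For B, 0.843 mm/year × 326 years = 274.8 mm.

274.8 mm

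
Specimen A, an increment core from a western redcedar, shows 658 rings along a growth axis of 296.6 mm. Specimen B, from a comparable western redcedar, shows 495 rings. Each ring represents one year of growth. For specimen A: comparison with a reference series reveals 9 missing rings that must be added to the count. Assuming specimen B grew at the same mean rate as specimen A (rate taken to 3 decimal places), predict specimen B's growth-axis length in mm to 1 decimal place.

Specimen A: after corrections the count is 658 + 9 = 667 rings.
A: 296.6 mm over 667 years gives 296.6 / 667 ≈ 0.445 mm/year.
Length of B = 0.445 × 495 = 220.3 mm.

220.3 mm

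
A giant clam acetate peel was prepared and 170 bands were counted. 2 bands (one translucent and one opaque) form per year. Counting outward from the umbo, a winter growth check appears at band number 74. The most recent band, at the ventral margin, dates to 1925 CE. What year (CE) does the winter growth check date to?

The winter growth check sits at band 74 from the umbo, so 170 − 74 = 96 bands formed after it.
Dividing by 2 bands per year: 96 / 2 = 48 years.
1925 − 48 = 1877 CE.

1877 CE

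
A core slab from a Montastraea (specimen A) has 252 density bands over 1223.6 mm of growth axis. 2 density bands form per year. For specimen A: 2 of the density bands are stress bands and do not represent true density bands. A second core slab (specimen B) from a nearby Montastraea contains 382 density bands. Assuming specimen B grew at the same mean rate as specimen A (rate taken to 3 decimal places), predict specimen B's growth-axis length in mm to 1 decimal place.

1869.7 mm

Specimen A: adjusted count: 252 − 2 = 250 density bands.
Specimen A: 250 density bands at 2 per year is 250 / 2 = 125 years.
A: Mean rate = 1223.6 mm / 125 years ≈ 9.789 mm/yr.
Specimen B: with 2 density bands per year, 382 / 2 = 191 years. Length of B = 9.789 × 191 = 1869.7 mm.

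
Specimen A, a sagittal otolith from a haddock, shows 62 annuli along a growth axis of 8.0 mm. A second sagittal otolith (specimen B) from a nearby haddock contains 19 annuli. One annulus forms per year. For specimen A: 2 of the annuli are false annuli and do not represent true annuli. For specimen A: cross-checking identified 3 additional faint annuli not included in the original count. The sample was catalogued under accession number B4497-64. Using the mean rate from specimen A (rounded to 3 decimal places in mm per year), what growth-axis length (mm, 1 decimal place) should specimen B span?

Specimen A: true annulus count = 62 − 2 + 3 = 63.
A: Mean rate = 8.0 mm / 63 years ≈ 0.127 mm/year.
B's length ≈ 0.127 × 19 = 2.4 mm.

2.4 mm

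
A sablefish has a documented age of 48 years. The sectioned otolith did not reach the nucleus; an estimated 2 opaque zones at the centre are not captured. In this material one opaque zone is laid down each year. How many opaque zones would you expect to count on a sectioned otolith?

One opaque zone per year gives 48 opaque zones over 48 years.
Subtracting the 2 opaque zones not captured gives 48 − 2 = 46 opaque zones in the record.

46 opaque zones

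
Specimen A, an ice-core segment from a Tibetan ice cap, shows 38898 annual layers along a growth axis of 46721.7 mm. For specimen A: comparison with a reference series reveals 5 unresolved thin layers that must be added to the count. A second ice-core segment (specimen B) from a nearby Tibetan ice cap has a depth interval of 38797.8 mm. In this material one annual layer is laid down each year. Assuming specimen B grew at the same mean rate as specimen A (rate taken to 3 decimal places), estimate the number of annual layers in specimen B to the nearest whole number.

32305 annual layers

Specimen A: true annual layer count = 38898 + 5 = 38903.
A: 46721.7 mm over 38903 years gives 46721.7 / 38903 ≈ 1.201 mm/yr.
For B, 38797.8 / 1.201 = 32304.58 years ≈ 32305 annual layers.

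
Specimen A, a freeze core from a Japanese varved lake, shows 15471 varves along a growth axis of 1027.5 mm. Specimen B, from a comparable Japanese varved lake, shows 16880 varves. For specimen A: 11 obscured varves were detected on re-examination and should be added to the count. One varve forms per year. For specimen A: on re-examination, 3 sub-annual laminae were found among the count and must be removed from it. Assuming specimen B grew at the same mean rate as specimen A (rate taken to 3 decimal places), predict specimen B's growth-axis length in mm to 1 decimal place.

1114.1 mm

Specimen A: correcting the raw count gives 15471 − 3 + 11 = 15479 true varves.
A: 1027.5 mm over 15479 years gives 1027.5 / 15479 ≈ 0.066 mm per year.
B's length ≈ 0.066 × 16880 = 1114.1 mm.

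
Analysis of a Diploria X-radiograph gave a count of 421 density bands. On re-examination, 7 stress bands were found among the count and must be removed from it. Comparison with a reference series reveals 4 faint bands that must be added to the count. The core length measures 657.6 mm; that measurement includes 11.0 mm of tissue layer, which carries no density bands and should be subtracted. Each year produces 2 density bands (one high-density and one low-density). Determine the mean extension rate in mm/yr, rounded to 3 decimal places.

Correcting the raw count gives 421 − 7 + 4 = 418 true density bands.
With 2 density bands per year, 418 / 2 = 209 years.
The growth record spans 657.6 − 11.0 = 646.6 mm.
Extension rate ≈ 646.6 / 209 = 3.094 mm/yr.

3.094 mm/yr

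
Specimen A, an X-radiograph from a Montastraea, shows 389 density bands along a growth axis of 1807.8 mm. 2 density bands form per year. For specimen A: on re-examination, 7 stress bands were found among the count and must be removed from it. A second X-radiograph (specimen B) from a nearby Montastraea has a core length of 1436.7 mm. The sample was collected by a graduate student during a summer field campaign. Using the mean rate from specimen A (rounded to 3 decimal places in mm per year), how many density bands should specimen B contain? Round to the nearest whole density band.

Specimen A: after corrections the count is 389 − 7 = 382 density bands.
Specimen A: dividing by 2 density bands per year: 382 / 2 = 191 years.
A: Extension rate ≈ 1807.8 / 191 = 9.465 mm per year.
B spans 1436.7 / 9.465 = 151.79 years; at 2 density bands per year that is 151.79 × 2 ≈ 304 density bands.

304 density bands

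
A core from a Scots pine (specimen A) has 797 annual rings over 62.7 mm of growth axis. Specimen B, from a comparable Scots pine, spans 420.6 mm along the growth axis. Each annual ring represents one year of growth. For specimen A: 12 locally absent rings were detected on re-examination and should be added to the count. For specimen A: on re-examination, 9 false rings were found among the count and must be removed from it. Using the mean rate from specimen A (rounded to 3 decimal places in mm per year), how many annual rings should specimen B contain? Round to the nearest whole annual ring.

Specimen A: correcting the raw count gives 797 − 9 + 12 = 800 true annual rings.
A: 62.7 mm over 800 years gives 62.7 / 800 ≈ 0.078 mm per year.
For B, 420.6 / 0.078 = 5392.31 years ≈ 5392 annual rings.

5392 annual rings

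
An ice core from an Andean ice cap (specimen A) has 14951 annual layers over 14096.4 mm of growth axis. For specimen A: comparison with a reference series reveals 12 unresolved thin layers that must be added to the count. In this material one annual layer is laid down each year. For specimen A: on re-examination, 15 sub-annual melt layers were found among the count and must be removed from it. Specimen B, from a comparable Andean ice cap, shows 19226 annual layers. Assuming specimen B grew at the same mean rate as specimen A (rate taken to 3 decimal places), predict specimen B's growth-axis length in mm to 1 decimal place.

18130.1 mm

Specimen A: true annual layer count = 14951 − 15 + 12 = 14948.
A: 14096.4 mm over 14948 years gives 14096.4 / 14948 ≈ 0.943 mm per year.
Length of B = 0.943 × 19226 = 18130.1 mm.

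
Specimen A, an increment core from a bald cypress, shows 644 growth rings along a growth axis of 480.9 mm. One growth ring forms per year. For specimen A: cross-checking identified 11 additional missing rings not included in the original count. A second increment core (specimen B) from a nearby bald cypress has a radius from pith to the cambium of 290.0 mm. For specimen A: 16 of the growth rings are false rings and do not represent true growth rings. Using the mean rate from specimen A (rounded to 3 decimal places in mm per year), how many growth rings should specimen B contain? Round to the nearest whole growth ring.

Specimen A: after corrections the count is 644 − 16 + 11 = 639 growth rings.
A: Extension rate ≈ 480.9 / 639 = 0.753 mm/year.
Specimen B: 290.0 mm / 0.753 mm per year = 385.13 years ≈ 385 growth rings.

385 growth rings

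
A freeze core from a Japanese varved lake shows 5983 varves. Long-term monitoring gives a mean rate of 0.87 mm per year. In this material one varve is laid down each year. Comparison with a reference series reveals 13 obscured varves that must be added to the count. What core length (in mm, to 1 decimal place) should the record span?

Adjusted count: 5983 + 13 = 5996 varves.
5996 years at 0.87 mm/year gives 0.87 × 5996 = 5216.5 mm.

5216.5 mm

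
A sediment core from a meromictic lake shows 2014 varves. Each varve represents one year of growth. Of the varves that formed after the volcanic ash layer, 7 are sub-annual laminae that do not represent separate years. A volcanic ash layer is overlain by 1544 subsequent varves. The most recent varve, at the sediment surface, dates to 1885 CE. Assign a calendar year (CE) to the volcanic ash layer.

348 CE

1544 varves formed after the volcanic ash layer.
Removing the 7 false varves leaves 1544 − 7 = 1537 true varves beyond the volcanic ash layer.
The varve at the sediment surface is 1885 CE, so the volcanic ash layer dates to 1885 − 1537 = 348 CE.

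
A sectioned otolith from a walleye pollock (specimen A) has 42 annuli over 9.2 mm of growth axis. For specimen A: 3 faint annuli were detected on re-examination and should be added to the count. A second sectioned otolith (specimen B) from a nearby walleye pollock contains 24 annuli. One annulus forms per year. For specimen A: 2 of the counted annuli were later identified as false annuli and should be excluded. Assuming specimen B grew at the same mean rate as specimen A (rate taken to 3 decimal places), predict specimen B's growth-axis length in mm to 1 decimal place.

Specimen A: after corrections the count is 42 − 2 + 3 = 43 annuli.
A: Extension rate ≈ 9.2 / 43 = 0.214 mm/yr.
For B, 0.214 mm/year × 24 years = 5.1 mm.

5.1 mm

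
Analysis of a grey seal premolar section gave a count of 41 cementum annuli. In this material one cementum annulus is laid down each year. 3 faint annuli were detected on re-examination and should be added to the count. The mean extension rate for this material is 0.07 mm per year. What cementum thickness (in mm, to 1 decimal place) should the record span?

3.1 mm

Correcting the raw count gives 41 + 3 = 44 true cementum annuli.
44 years at 0.07 mm/year gives 0.07 × 44 = 3.1 mm.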